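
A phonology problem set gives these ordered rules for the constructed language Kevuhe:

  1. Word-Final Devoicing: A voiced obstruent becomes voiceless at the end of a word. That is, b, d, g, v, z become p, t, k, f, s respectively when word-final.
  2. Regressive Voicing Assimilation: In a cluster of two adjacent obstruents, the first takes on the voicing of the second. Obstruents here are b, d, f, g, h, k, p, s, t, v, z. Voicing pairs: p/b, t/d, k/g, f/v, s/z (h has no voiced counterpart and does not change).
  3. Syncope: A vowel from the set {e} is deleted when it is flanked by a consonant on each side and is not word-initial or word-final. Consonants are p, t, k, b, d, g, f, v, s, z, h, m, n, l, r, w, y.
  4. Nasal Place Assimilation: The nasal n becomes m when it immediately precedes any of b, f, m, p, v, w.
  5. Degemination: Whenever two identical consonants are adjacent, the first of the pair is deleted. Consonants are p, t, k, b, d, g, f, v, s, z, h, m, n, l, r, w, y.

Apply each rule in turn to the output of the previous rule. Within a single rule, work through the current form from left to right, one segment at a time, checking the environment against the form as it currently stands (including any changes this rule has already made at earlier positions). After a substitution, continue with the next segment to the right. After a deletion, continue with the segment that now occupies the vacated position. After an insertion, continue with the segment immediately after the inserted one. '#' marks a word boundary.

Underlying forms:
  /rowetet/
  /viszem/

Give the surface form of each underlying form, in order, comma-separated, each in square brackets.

/rowetet/:
  1 Word-Final Devoicing: no change — [rowetet]
  2 Regressive Voicing Assimilation: no change — [rowetet]
  3 Syncope: [rowetet] → [rowtt]
  4 Nasal Place Assimilation: no change — [rowtt]
  5 Degemination: [rowtt] → [rowt]
/viszem/:
  1 Word-Final Devoicing: no change — [viszem]
  2 Regressive Voicing Assimilation: [viszem] → [vizzem]
  3 Syncope: [vizzem] → [vizzm]
  4 Nasal Place Assimilation: no change — [vizzm]
  5 Degemination: [vizzm] → [vizm]

[rowt], [vizm]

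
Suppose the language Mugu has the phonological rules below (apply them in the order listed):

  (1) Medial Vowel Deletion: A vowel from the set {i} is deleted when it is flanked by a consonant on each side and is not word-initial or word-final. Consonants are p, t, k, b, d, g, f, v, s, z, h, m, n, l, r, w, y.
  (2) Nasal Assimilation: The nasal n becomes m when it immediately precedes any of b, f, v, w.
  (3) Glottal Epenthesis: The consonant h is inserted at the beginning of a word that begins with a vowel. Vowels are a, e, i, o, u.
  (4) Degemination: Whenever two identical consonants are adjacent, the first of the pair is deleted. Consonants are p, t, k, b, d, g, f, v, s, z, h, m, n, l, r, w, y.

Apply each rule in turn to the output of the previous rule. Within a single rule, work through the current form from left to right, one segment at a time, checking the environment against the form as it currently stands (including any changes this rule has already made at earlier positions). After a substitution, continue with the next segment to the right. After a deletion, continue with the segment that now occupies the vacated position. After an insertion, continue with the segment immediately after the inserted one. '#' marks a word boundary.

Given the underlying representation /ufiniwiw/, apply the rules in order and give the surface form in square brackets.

[hufmw]

(1) Medial Vowel Deletion: [ufiniwiw] → [ufnww]
(2) Nasal Assimilation: [ufnww] → [ufmww]
(3) Glottal Epenthesis: [ufmww] → [hufmww]
(4) Degemination: [hufmww] → [hufmw]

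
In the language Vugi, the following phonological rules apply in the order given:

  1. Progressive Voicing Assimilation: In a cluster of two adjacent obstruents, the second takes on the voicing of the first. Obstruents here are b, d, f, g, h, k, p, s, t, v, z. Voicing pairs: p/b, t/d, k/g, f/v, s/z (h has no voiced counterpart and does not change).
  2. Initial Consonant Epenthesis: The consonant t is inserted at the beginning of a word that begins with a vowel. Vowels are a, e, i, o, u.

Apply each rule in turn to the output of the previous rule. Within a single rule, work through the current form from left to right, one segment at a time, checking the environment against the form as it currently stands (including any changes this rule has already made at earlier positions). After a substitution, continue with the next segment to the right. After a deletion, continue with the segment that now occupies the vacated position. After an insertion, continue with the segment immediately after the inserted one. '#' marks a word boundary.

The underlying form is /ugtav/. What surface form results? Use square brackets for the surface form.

[tugdav]

1 Progressive Voicing Assimilation: [ugtav] → [ugdav]
2 Initial Consonant Epenthesis: [ugdav] → [tugdav]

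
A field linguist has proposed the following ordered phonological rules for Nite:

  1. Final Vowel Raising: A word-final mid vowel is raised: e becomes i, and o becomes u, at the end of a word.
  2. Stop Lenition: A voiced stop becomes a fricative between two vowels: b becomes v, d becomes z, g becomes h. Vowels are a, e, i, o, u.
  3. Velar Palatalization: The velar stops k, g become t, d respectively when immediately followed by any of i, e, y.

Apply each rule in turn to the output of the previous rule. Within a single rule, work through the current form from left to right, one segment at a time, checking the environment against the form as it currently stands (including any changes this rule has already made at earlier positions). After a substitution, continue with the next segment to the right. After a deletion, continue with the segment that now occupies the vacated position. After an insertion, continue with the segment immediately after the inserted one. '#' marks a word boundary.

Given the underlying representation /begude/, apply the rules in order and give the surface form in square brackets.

1 Final Vowel Raising: [begude] → [begudi]
2 Stop Lenition: [begudi] → [behuzi]
3 Velar Palatalization: no change — [behuzi]

[behuzi]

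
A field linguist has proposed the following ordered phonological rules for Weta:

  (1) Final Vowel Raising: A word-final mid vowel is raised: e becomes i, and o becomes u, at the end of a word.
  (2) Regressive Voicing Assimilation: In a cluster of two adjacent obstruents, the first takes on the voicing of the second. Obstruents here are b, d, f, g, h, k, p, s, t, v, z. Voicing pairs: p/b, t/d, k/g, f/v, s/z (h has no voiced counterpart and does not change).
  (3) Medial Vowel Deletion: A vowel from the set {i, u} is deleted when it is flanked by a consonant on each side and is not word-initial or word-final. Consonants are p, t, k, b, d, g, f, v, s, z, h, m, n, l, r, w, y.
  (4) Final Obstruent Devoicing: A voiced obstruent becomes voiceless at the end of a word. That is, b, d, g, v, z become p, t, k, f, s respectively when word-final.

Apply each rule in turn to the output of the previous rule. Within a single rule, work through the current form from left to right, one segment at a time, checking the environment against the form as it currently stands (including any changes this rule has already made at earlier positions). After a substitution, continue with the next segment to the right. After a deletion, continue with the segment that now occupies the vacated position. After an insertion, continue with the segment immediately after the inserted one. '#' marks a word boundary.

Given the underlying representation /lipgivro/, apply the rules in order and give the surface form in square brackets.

(1) Final Vowel Raising: [lipgivro] → [lipgivru]
(2) Regressive Voicing Assimilation: [lipgivru] → [libgivru]
(3) Medial Vowel Deletion: [libgivru] → [lbgvru]
(4) Final Obstruent Devoicing: no change — [lbgvru]

[lbgvru]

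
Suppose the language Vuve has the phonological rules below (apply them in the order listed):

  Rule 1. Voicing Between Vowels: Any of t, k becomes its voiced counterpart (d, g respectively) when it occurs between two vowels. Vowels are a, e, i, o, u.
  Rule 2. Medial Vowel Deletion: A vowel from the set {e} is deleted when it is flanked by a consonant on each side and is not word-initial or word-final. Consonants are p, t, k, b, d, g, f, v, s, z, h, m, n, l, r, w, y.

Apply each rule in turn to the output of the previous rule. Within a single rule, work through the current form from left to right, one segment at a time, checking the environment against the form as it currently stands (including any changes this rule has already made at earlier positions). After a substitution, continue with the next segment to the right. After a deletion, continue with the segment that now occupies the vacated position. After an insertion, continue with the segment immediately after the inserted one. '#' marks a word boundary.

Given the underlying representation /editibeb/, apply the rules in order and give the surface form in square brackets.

Rule 1 Voicing Between Vowels: [editibeb] → [edidibeb]
Rule 2 Medial Vowel Deletion: [edidibeb] → [edidibb]

[edidibb]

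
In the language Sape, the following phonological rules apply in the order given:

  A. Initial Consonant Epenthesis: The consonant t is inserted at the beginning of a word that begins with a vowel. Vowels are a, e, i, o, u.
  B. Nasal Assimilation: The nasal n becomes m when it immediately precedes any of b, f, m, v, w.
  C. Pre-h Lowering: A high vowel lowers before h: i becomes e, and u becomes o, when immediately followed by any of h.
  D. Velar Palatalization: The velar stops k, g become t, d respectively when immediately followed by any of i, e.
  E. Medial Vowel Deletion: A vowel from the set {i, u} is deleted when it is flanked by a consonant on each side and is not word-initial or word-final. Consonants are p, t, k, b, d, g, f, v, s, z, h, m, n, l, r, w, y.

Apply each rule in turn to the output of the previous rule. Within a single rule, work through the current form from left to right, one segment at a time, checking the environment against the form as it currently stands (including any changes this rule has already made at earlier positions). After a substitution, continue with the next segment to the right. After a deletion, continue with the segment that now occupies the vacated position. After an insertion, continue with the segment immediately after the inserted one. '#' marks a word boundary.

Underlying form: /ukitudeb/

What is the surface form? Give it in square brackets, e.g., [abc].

A Initial Consonant Epenthesis: [ukitudeb] → [tukitudeb]
B Nasal Assimilation: no change — [tukitudeb]
C Pre-h Lowering: no change — [tukitudeb]
D Velar Palatalization: [tukitudeb] → [tutitudeb]
E Medial Vowel Deletion: [tutitudeb] → [tttdeb]

[tttdeb]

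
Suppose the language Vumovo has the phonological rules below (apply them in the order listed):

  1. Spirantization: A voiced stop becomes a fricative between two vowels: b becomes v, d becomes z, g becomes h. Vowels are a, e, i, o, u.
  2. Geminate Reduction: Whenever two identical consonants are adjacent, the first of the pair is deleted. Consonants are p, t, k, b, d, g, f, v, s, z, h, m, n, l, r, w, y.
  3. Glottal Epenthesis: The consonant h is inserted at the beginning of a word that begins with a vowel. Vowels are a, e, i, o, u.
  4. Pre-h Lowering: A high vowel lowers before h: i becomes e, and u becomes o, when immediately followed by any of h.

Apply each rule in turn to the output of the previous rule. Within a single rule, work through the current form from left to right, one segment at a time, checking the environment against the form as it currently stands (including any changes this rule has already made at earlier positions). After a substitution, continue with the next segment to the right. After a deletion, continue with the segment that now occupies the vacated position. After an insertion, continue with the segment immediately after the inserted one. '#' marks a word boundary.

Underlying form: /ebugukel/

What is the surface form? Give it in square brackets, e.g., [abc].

1 Spirantization: [ebugukel] → [evuhukel]
2 Geminate Reduction: no change — [evuhukel]
3 Glottal Epenthesis: [evuhukel] → [hevuhukel]
4 Pre-h Lowering: [hevuhukel] → [hevohukel]

[hevohukel]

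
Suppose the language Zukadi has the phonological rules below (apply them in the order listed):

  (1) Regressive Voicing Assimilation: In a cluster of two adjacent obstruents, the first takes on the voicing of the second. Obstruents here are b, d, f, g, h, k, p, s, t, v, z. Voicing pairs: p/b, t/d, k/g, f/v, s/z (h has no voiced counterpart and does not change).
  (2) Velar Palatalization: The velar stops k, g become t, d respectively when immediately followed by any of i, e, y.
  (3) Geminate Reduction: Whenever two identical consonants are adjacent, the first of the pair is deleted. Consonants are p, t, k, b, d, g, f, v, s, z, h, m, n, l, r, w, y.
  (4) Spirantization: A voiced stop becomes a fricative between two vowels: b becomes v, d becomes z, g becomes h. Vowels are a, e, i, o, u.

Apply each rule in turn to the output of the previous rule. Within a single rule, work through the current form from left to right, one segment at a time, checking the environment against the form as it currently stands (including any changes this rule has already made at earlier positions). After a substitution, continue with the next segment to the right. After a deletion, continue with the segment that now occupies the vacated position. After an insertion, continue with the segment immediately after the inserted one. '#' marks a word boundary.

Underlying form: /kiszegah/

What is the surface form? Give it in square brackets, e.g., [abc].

[tizehah]

(1) Regressive Voicing Assimilation: [kiszegah] → [kizzegah]
(2) Velar Palatalization: [kizzegah] → [tizzegah]
(3) Geminate Reduction: [tizzegah] → [tizegah]
(4) Spirantization: [tizegah] → [tizehah]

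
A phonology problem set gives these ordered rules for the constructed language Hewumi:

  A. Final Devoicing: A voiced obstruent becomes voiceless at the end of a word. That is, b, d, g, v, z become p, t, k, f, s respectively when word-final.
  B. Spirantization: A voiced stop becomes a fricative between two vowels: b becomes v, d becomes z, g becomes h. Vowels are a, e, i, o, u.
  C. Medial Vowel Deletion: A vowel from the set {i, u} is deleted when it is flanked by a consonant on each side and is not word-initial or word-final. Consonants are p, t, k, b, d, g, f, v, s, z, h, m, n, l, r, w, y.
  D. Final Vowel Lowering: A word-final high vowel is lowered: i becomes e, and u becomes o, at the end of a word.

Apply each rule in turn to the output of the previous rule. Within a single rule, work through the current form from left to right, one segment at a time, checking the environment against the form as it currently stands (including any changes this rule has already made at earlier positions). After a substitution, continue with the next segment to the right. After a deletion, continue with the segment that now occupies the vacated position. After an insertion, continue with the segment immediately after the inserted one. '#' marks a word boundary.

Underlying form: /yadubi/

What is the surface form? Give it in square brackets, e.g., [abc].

A Final Devoicing: no change — [yadubi]
B Spirantization: [yadubi] → [yazuvi]
C Medial Vowel Deletion: [yazuvi] → [yazvi]
D Final Vowel Lowering: [yazvi] → [yazve]

[yazve]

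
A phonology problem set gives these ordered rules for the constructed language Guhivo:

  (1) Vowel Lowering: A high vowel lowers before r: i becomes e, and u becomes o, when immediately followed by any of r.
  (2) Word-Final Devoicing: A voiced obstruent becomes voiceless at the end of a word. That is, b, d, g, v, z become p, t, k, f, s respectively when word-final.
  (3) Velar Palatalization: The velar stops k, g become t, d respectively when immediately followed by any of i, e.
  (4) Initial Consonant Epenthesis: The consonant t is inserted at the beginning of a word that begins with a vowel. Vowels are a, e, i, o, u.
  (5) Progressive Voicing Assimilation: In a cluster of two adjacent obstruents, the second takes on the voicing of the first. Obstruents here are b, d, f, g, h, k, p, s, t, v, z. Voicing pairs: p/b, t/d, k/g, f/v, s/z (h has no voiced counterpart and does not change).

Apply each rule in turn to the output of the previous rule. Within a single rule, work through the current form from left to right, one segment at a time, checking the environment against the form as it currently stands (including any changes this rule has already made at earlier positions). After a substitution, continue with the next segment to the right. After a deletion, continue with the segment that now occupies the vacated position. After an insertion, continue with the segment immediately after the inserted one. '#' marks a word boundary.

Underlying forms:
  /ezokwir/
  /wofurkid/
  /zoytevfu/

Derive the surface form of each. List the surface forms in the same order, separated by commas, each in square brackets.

/ezokwir/:
  (1) Vowel Lowering: [ezokwir] → [ezokwer]
  (2) Word-Final Devoicing: no change — [ezokwer]
  (3) Velar Palatalization: no change — [ezokwer]
  (4) Initial Consonant Epenthesis: [ezokwer] → [tezokwer]
  (5) Progressive Voicing Assimilation: no change — [tezokwer]
/wofurkid/:
  (1) Vowel Lowering: [wofurkid] → [woforkid]
  (2) Word-Final Devoicing: [woforkid] → [woforkit]
  (3) Velar Palatalization: [woforkit] → [wofortit]
  (4) Initial Consonant Epenthesis: no change — [wofortit]
  (5) Progressive Voicing Assimilation: no change — [wofortit]
/zoytevfu/:
  (1) Vowel Lowering: no change — [zoytevfu]
  (2) Word-Final Devoicing: no change — [zoytevfu]
  (3) Velar Palatalization: no change — [zoytevfu]
  (4) Initial Consonant Epenthesis: no change — [zoytevfu]
  (5) Progressive Voicing Assimilation: [zoytevfu] → [zoytevvu]

[tezokwer], [wofortit], [zoytevvu]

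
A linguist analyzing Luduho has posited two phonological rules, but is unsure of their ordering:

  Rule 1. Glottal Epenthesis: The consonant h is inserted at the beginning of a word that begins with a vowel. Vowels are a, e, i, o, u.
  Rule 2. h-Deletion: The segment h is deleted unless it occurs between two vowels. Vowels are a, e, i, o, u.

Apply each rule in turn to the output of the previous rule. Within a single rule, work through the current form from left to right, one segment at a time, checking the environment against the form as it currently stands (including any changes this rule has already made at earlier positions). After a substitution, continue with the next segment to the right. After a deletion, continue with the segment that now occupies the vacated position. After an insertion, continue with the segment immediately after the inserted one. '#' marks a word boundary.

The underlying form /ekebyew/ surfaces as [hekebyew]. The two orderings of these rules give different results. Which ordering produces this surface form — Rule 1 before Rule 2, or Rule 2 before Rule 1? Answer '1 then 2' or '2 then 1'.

Order 1 then 2:
  1 Glottal Epenthesis: [ekebyew] → [hekebyew]
  2 h-Deletion: [hekebyew] → [ekebyew]
  result: [ekebyew]
Order 2 then 1:
  2 h-Deletion: no change — [ekebyew]
  1 Glottal Epenthesis: [ekebyew] → [hekebyew]
  result: [hekebyew]

2 then 1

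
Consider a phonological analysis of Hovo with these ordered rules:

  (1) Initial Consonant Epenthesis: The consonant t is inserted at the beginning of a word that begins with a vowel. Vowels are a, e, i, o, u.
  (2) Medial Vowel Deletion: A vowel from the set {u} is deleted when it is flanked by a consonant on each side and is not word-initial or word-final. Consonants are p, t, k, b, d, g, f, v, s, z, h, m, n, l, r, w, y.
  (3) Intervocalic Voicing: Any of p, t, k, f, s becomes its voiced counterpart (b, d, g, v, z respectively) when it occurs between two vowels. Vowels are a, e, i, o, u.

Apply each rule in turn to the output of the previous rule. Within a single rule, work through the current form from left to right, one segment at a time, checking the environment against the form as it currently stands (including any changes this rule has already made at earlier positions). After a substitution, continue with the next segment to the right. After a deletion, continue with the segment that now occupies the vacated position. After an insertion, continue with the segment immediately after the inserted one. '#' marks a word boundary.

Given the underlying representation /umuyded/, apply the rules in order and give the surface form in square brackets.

[tmyded]

(1) Initial Consonant Epenthesis: [umuyded] → [tumuyded]
(2) Medial Vowel Deletion: [tumuyded] → [tmyded]
(3) Intervocalic Voicing: no change — [tmyded]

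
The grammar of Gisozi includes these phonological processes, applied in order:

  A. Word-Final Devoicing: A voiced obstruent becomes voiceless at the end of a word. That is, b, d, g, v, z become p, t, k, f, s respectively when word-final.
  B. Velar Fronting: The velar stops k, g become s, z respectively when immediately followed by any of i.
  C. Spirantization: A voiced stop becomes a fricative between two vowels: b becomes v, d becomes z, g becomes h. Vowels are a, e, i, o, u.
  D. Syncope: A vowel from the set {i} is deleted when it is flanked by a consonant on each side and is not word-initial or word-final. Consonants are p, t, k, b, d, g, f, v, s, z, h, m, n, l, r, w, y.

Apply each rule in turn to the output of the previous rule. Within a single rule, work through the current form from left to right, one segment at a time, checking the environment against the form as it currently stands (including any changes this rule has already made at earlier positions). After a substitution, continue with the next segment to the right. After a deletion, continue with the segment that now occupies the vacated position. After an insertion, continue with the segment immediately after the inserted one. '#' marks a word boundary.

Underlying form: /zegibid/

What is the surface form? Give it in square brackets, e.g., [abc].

A Word-Final Devoicing: [zegibid] → [zegibit]
B Velar Fronting: [zegibit] → [zezibit]
C Spirantization: [zezibit] → [zezivit]
D Syncope: [zezivit] → [zezvt]

[zezvt]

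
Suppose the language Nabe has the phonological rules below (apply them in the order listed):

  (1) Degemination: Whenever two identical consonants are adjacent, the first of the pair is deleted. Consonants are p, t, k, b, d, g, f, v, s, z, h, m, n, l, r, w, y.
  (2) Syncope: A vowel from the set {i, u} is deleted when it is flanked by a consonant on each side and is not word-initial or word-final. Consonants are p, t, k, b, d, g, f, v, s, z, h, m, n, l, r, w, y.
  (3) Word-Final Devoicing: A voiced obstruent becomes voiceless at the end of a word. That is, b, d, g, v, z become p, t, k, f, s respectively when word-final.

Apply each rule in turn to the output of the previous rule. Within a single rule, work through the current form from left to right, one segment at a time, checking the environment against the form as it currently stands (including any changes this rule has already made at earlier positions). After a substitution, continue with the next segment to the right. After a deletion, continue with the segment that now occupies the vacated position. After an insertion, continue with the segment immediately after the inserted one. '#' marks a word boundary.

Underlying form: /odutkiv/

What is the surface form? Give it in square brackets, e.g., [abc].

(1) Degemination: no change — [odutkiv]
(2) Syncope: [odutkiv] → [odtkv]
(3) Word-Final Devoicing: [odtkv] → [odtkf]

[odtkf]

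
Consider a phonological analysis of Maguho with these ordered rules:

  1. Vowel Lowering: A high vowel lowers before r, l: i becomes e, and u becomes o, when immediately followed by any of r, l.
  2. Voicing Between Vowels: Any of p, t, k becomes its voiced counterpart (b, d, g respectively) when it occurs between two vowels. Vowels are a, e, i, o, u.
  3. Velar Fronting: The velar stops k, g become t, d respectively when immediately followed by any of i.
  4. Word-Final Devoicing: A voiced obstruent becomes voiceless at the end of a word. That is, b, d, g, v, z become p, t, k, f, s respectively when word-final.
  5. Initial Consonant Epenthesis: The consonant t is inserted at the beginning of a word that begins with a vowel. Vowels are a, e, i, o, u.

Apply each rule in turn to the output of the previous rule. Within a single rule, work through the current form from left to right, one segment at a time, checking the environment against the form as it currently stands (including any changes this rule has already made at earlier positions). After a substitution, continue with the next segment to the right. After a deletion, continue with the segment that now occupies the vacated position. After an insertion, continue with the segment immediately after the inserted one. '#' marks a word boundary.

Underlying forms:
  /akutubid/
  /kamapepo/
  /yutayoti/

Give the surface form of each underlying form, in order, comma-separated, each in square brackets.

[tagudubit], [kamabebo], [yudayodi]

/akutubid/:
  1 Vowel Lowering: no change — [akutubid]
  2 Voicing Between Vowels: [akutubid] → [agudubid]
  3 Velar Fronting: no change — [agudubid]
  4 Word-Final Devoicing: [agudubid] → [agudubit]
  5 Initial Consonant Epenthesis: [agudubit] → [tagudubit]
/kamapepo/:
  1 Vowel Lowering: no change — [kamapepo]
  2 Voicing Between Vowels: [kamapepo] → [kamabebo]
  3 Velar Fronting: no change — [kamabebo]
  4 Word-Final Devoicing: no change — [kamabebo]
  5 Initial Consonant Epenthesis: no change — [kamabebo]
/yutayoti/:
  1 Vowel Lowering: no change — [yutayoti]
  2 Voicing Between Vowels: [yutayoti] → [yudayodi]
  3 Velar Fronting: no change — [yudayodi]
  4 Word-Final Devoicing: no change — [yudayodi]
  5 Initial Consonant Epenthesis: no change — [yudayodi]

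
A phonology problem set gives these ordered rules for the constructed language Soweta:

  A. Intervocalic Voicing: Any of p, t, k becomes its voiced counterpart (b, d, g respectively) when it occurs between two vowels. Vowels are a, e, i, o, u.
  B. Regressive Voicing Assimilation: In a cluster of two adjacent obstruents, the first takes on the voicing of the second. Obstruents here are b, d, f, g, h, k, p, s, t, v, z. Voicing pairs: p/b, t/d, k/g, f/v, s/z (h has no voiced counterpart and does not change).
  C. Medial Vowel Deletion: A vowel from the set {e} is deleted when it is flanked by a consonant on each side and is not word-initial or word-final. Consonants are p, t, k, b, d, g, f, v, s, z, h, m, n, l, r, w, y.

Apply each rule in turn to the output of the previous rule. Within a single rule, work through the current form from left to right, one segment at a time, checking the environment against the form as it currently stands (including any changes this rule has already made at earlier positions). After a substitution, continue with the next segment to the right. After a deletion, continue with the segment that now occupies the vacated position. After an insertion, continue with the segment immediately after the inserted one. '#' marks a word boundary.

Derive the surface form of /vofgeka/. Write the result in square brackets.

[vovgga]

A Intervocalic Voicing: [vofgeka] → [vofgega]
B Regressive Voicing Assimilation: [vofgega] → [vovgega]
C Medial Vowel Deletion: [vovgega] → [vovgga]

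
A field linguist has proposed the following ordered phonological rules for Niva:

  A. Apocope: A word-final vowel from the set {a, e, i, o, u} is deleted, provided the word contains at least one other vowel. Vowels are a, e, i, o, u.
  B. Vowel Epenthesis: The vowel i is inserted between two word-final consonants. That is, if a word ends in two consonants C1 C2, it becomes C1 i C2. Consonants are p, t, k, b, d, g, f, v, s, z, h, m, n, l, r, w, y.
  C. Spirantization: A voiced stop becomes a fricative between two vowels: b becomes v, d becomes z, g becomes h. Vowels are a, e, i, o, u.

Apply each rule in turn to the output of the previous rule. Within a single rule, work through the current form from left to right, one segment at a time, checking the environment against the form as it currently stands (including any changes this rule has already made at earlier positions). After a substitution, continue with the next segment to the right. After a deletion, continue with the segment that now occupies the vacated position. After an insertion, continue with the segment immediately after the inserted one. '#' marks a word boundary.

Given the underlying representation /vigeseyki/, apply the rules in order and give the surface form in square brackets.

A Apocope: [vigeseyki] → [vigeseyk]
B Vowel Epenthesis: [vigeseyk] → [vigeseyik]
C Spirantization: [vigeseyik] → [viheseyik]

[viheseyik]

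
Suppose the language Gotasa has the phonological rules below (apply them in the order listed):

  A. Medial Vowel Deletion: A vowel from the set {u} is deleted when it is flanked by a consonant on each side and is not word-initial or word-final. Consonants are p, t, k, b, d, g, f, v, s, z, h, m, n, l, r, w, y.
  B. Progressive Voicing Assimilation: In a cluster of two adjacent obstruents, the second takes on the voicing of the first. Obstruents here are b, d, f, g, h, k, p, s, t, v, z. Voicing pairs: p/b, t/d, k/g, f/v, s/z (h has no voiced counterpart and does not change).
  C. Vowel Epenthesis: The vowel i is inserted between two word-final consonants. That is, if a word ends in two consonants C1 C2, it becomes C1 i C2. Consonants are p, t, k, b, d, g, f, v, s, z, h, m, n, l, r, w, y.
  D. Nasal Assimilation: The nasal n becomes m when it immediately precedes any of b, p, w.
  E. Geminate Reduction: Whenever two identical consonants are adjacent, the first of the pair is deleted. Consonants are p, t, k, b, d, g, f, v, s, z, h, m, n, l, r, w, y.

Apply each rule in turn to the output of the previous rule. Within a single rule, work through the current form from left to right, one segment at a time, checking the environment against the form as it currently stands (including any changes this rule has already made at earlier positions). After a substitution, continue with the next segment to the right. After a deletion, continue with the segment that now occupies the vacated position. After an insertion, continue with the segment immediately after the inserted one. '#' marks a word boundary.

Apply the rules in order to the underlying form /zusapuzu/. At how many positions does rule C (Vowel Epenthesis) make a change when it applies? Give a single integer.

0

A Medial Vowel Deletion: [zusapuzu] → [zsapzu]
B Progressive Voicing Assimilation: [zsapzu] → [zzapsu]
C Vowel Epenthesis: no change — [zzapsu]
D Nasal Assimilation: no change — [zzapsu]
E Geminate Reduction: [zzapsu] → [zapsu]
Rule C changed 0 position(s).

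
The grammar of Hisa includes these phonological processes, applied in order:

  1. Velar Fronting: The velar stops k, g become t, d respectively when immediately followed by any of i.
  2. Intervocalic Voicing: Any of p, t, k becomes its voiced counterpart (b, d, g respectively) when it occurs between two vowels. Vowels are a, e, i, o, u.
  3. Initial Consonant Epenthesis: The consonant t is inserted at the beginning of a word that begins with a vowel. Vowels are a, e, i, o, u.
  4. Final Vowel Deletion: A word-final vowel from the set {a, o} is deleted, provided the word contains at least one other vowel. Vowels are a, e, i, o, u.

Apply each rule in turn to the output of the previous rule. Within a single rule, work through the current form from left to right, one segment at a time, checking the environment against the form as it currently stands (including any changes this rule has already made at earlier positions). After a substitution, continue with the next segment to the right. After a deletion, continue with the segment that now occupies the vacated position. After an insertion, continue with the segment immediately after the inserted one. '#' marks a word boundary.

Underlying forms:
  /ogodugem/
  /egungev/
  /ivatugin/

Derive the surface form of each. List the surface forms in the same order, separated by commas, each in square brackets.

/ogodugem/:
  1 Velar Fronting: no change — [ogodugem]
  2 Intervocalic Voicing: no change — [ogodugem]
  3 Initial Consonant Epenthesis: [ogodugem] → [togodugem]
  4 Final Vowel Deletion: no change — [togodugem]
/egungev/:
  1 Velar Fronting: no change — [egungev]
  2 Intervocalic Voicing: no change — [egungev]
  3 Initial Consonant Epenthesis: [egungev] → [tegungev]
  4 Final Vowel Deletion: no change — [tegungev]
/ivatugin/:
  1 Velar Fronting: [ivatugin] → [ivatudin]
  2 Intervocalic Voicing: [ivatudin] → [ivadudin]
  3 Initial Consonant Epenthesis: [ivadudin] → [tivadudin]
  4 Final Vowel Deletion: no change — [tivadudin]

[togodugem], [tegungev], [tivadudin]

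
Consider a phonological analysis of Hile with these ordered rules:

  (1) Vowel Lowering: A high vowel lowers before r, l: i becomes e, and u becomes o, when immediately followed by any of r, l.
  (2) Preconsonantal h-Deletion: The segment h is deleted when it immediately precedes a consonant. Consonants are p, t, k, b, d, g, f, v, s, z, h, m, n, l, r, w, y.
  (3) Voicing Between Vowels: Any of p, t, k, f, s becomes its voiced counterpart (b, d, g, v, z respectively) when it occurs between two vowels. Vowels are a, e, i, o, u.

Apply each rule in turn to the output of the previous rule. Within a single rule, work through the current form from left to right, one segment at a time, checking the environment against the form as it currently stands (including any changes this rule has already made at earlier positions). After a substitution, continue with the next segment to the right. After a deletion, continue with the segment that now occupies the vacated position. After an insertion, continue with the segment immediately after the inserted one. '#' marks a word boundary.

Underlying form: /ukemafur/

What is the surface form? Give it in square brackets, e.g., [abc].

[ugemavor]

(1) Vowel Lowering: [ukemafur] → [ukemafor]
(2) Preconsonantal h-Deletion: no change — [ukemafor]
(3) Voicing Between Vowels: [ukemafor] → [ugemavor]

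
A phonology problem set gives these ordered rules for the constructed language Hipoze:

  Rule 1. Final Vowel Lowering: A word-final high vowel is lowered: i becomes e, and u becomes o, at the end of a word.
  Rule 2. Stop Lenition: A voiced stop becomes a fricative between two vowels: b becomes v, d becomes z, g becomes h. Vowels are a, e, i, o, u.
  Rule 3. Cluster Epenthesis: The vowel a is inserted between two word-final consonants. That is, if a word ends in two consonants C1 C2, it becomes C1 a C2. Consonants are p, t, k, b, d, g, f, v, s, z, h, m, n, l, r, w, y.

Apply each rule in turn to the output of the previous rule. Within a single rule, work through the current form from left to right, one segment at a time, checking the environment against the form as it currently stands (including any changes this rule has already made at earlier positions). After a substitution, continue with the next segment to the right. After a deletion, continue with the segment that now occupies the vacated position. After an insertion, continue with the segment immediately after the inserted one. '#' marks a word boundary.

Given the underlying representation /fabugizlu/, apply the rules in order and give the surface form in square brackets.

[favuhizlo]

Rule 1 Final Vowel Lowering: [fabugizlu] → [fabugizlo]
Rule 2 Stop Lenition: [fabugizlo] → [favuhizlo]
Rule 3 Cluster Epenthesis: no change — [favuhizlo]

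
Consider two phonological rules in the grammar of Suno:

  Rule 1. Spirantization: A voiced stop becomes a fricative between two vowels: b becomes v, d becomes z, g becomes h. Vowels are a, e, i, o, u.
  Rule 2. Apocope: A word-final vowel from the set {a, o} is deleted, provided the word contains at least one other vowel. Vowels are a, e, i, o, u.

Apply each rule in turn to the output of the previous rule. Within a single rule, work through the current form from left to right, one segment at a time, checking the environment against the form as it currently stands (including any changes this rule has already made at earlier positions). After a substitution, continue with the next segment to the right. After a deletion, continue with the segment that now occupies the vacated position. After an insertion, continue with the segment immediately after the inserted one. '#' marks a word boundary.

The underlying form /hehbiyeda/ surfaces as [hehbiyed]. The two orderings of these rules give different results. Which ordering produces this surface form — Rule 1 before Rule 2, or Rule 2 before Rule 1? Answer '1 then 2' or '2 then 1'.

Order 1 then 2:
  1 Spirantization: [hehbiyeda] → [hehbiyeza]
  2 Apocope: [hehbiyeza] → [hehbiyez]
  result: [hehbiyez]
Order 2 then 1:
  2 Apocope: [hehbiyeda] → [hehbiyed]
  1 Spirantization: no change — [hehbiyed]
  result: [hehbiyed]

2 then 1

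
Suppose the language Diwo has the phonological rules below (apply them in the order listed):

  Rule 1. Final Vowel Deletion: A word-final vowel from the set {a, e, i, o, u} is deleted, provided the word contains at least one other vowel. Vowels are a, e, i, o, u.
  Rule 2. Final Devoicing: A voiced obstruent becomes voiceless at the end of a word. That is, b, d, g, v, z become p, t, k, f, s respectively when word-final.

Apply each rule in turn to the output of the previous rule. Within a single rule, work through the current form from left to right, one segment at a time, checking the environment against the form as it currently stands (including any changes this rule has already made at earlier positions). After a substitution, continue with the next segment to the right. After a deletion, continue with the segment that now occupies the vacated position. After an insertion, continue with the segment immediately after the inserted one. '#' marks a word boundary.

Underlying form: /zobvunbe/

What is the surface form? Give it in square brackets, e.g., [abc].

[zobvunp]

Rule 1 Final Vowel Deletion: [zobvunbe] → [zobvunb]
Rule 2 Final Devoicing: [zobvunb] → [zobvunp]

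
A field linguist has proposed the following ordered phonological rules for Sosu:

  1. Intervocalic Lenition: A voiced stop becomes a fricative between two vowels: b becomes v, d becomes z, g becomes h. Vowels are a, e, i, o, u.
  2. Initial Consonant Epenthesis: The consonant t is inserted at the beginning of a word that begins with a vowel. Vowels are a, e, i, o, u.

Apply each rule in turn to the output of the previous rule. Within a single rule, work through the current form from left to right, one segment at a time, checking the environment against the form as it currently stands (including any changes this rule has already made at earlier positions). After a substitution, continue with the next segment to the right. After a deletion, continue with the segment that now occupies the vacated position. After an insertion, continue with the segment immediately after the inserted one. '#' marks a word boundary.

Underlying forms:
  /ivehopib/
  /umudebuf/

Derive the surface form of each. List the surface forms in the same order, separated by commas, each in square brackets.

/ivehopib/:
  1 Intervocalic Lenition: no change — [ivehopib]
  2 Initial Consonant Epenthesis: [ivehopib] → [tivehopib]
/umudebuf/:
  1 Intervocalic Lenition: [umudebuf] → [umuzevuf]
  2 Initial Consonant Epenthesis: [umuzevuf] → [tumuzevuf]

[tivehopib], [tumuzevuf]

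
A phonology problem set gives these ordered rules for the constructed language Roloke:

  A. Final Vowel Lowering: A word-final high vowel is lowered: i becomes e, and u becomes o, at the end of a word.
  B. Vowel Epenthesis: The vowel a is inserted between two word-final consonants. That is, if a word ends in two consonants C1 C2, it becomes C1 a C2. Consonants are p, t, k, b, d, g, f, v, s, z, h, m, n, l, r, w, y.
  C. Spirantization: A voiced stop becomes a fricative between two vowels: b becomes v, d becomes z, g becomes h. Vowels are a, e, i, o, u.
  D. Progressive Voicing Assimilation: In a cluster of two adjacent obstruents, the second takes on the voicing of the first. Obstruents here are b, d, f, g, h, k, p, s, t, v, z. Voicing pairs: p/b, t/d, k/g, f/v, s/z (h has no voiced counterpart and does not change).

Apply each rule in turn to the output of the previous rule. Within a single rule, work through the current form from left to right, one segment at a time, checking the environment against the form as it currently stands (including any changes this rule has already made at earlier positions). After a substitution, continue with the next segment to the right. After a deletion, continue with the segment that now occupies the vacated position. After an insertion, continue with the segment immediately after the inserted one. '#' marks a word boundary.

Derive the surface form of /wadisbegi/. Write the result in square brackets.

[wazispehe]

A Final Vowel Lowering: [wadisbegi] → [wadisbege]
B Vowel Epenthesis: no change — [wadisbege]
C Spirantization: [wadisbege] → [wazisbehe]
D Progressive Voicing Assimilation: [wazisbehe] → [wazispehe]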